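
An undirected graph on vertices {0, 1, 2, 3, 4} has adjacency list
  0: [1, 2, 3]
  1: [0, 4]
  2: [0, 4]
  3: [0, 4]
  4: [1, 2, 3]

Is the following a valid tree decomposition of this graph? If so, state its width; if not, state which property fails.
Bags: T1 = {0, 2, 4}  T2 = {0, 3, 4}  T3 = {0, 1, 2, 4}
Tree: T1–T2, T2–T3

No — bags containing vertex 2 are not connected in the tree.

A tree decomposition must satisfy three properties: every vertex lies in some bag; for every edge, both endpoints lie together in some bag; and for every vertex, the bags containing it form a connected subtree. Here bags containing vertex 2 are not connected in the tree, so the decomposition is invalid.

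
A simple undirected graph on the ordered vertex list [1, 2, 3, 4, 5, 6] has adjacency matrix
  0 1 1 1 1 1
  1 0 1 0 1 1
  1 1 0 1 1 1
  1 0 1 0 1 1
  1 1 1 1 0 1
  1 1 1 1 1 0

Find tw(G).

4

A width-4 tree decomposition is:
Bags: B1 = {1, 2, 3, 5, 6}  B2 = {1, 3, 4, 5, 6}
Tree: B1–B2
The largest bag has 5 vertices, giving width 4; this decomposition certifies tw(G) ≤ 4. On the other hand G contains the 5-clique {1, 2, 3, 5, 6}. A clique must lie in a single bag of any decomposition, so no decomposition can have width below 4. Hence tw(G) = 4 exactly.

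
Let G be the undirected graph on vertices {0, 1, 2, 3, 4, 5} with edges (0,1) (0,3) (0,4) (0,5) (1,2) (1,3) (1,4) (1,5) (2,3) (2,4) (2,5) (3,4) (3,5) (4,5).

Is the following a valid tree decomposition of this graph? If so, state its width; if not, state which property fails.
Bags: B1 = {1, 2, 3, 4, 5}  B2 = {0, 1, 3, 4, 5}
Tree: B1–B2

Checking the three conditions: (i) the bags cover all of {0, 1, 2, 3, 4, 5}; (ii) for each edge, some bag contains both endpoints; (iii) the bags containing any fixed vertex form a subtree. All hold, so the decomposition is valid with width 5 − 1 = 4.

Yes; width 4.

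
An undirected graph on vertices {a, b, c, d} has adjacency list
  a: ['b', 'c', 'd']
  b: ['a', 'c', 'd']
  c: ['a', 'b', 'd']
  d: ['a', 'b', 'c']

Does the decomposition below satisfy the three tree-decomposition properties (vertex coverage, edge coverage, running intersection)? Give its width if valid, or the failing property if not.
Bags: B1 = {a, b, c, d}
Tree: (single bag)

Yes; width 3.

Every vertex of G appears in some bag (union = {a, b, c, d}); every edge is covered by a bag; and for each vertex v the set of bags containing v is connected in the bag tree. The decomposition is therefore valid. The largest bag has 4 vertices, so the width is 3.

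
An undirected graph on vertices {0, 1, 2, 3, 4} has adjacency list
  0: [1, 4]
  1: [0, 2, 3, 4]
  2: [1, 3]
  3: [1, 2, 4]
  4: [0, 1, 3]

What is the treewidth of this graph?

A width-2 tree decomposition is:
Bags: B1 = {0, 1, 4}  B2 = {1, 3, 4}  B3 = {1, 2, 3}
Tree: B1–B2, B2–B3
The largest bag has 3 vertices, giving width 2; this decomposition certifies tw(G) ≤ 2. For the lower bound, the 3 vertices {0, 1, 4} are pairwise adjacent, and any tree decomposition puts a clique entirely inside one bag — forcing width ≥ 2. Therefore the treewidth is 2.

2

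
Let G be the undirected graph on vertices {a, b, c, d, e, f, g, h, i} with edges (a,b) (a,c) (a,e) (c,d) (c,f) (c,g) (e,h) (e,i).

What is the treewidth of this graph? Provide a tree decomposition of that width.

Each bag holds 2 vertices, so the decomposition has width 1, which upper-bounds the treewidth. Any graph with an edge has treewidth ≥ 1, and G has the edge a–c. Hence tw(G) = 1 exactly.

Treewidth 1.
Bags: B1 = {a, c}  B2 = {c, f}  B3 = {a, e}  B4 = {e, h}  B5 = {c, g}  B6 = {a, b}  B7 = {c, d}  B8 = {e, i}
Tree: B1–B2, B1–B3, B3–B4, B2–B5, B3–B6, B2–B7, B3–B8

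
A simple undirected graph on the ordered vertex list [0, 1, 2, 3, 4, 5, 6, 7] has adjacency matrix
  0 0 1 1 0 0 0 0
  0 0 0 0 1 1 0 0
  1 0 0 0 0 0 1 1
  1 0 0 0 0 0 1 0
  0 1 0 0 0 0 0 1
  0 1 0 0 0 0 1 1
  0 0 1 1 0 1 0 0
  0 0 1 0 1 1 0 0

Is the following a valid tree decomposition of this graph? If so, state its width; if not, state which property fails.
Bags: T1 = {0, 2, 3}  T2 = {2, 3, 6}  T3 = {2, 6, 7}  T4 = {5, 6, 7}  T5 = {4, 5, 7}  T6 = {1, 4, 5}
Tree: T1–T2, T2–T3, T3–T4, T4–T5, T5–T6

Yes; width 2.

Vertex coverage: the bags together contain {0, 1, 2, 3, 4, 5, 6, 7}, the full vertex set. Edge coverage: each edge of G has both endpoints in at least one bag. Running intersection: for every vertex, the bags containing it form a connected subtree. All three properties hold, so this is a valid tree decomposition of width max|bag| − 1 = 2, and hence tw(G) ≤ 2.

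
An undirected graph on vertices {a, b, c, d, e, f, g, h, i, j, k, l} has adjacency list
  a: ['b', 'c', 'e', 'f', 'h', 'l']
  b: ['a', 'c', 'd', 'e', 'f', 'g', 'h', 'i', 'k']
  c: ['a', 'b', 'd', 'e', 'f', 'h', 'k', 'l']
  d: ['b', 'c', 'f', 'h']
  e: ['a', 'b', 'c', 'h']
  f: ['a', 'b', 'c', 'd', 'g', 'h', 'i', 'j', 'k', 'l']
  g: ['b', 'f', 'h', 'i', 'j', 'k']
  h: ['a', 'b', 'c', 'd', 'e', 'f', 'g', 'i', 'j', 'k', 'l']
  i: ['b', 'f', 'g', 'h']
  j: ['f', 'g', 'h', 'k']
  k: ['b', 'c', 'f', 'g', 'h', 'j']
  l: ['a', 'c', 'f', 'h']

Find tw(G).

4

A width-4 tree decomposition is:
Bags: B1 = {b, c, f, h, k}  B2 = {b, f, g, h, k}  B3 = {b, c, d, f, h}  B4 = {f, g, h, j, k}  B5 = {b, f, g, h, i}  B6 = {a, b, c, f, h}  B7 = {a, b, c, e, h}  B8 = {a, c, f, h, l}
Tree: B1–B2, B1–B3, B2–B4, B2–B5, B1–B6, B6–B7, B6–B8
Each bag holds 5 vertices, so the decomposition has width 4, which upper-bounds the treewidth. On the other hand G contains the 5-clique {a, b, c, e, h}. A clique must lie in a single bag of any decomposition, so no decomposition can have width below 4. Therefore the treewidth is 4.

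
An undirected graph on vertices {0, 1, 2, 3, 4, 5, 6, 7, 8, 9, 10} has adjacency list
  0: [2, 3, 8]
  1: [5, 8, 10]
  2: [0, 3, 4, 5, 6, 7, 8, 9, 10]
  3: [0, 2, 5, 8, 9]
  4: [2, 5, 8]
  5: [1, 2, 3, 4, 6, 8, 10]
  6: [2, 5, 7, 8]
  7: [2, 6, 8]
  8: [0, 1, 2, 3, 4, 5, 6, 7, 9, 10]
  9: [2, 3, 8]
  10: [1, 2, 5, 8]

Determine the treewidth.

A width-3 tree decomposition is:
Bags: B1 = {2, 5, 8, 10}  B2 = {2, 4, 5, 8}  B3 = {2, 5, 6, 8}  B4 = {2, 3, 5, 8}  B5 = {2, 6, 7, 8}  B6 = {2, 3, 8, 9}  B7 = {1, 5, 8, 10}  B8 = {0, 2, 3, 8}
Tree: B1–B2, B2–B3, B1–B4, B3–B5, B4–B6, B1–B7, B4–B8
The largest bag has 4 vertices, giving width 3; this decomposition certifies tw(G) ≤ 3. For the lower bound, the 4 vertices {1, 5, 8, 10} are pairwise adjacent, and any tree decomposition puts a clique entirely inside one bag — forcing width ≥ 3. Hence tw(G) = 3 exactly.

3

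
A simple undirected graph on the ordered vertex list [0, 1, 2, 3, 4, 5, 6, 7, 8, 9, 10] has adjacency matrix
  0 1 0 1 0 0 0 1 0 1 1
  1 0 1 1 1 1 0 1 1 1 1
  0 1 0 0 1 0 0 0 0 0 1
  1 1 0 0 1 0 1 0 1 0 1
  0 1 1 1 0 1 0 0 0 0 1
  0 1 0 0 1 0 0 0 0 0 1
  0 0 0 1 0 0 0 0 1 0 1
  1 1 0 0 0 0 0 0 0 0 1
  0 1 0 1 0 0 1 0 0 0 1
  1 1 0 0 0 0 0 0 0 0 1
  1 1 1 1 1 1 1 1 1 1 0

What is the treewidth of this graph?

3

A width-3 tree decomposition is:
Bags: B1 = {0, 1, 9, 10}  B2 = {0, 1, 3, 10}  B3 = {1, 3, 4, 10}  B4 = {1, 2, 4, 10}  B5 = {0, 1, 7, 10}  B6 = {1, 4, 5, 10}  B7 = {1, 3, 8, 10}  B8 = {3, 6, 8, 10}
Tree: B1–B2, B2–B3, B3–B4, B1–B5, B4–B6, B3–B7, B7–B8
Every bag has size at most 4, so the width is 4 − 1 = 3 and tw(G) ≤ 3. On the other hand G contains the 4-clique {0, 1, 9, 10}. A clique must lie in a single bag of any decomposition, so no decomposition can have width below 3. Combining the bounds, tw(G) = 3.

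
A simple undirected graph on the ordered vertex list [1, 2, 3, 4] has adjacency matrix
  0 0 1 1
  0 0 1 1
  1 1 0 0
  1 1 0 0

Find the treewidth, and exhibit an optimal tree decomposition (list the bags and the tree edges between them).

Every bag has size at most 3, so the width is 3 − 1 = 2 and tw(G) ≤ 2. For the lower bound, G contains the cycle 2–3–1–4–2, so G is not a forest; only forests have treewidth ≤ 1, hence tw(G) ≥ 2. Hence tw(G) = 2 exactly.

Treewidth 2.
Bags: B1 = {1, 2, 3}  B2 = {1, 2, 4}
Tree: B1–B2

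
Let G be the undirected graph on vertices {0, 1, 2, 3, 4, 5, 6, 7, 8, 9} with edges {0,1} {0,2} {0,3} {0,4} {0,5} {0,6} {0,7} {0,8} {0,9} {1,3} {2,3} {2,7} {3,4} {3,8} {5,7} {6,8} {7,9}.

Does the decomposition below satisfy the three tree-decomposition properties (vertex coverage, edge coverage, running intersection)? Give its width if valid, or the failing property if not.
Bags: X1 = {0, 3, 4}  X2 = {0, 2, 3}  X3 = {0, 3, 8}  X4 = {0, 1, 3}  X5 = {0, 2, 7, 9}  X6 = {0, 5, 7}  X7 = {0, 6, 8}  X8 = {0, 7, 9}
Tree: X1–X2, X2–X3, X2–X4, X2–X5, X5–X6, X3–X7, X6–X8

No — bags containing vertex 9 are not connected in the tree.

A tree decomposition must satisfy three properties: every vertex lies in some bag; for every edge, both endpoints lie together in some bag; and for every vertex, the bags containing it form a connected subtree. Here bags containing vertex 9 are not connected in the tree, so the decomposition is invalid.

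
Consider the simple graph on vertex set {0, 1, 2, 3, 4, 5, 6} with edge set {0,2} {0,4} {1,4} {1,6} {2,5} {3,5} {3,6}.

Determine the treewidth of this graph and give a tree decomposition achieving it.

Treewidth 2.
Bags: B1 = {1, 4, 6}  B2 = {3, 4, 6}  B3 = {3, 4, 5}  B4 = {2, 4, 5}  B5 = {0, 2, 4}
Tree: B1–B2, B2–B3, B3–B4, B4–B5

Each bag holds 3 vertices, so the decomposition has width 2, which upper-bounds the treewidth. For the lower bound, G contains the cycle 4–1–6–3–5–2–0–4, so G is not a forest; only forests have treewidth ≤ 1, hence tw(G) ≥ 2. Hence tw(G) = 2 exactly.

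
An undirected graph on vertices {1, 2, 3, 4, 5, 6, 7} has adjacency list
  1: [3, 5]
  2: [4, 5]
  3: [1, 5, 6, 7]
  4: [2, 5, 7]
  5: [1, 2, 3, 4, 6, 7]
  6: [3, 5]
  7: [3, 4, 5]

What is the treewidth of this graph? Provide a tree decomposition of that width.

Treewidth 2.
One optimal decomposition is:
Bags: B1 = {3, 5, 7}  B2 = {3, 5, 6}  B3 = {4, 5, 7}  B4 = {1, 3, 5}  B5 = {2, 4, 5}
Tree: B1–B2, B1–B3, B1–B4, B3–B5

Each bag holds 3 vertices, so the decomposition has width 2, which upper-bounds the treewidth. On the other hand G contains the 3-clique {2, 4, 5}. A clique must lie in a single bag of any decomposition, so no decomposition can have width below 2. Therefore the treewidth is 2.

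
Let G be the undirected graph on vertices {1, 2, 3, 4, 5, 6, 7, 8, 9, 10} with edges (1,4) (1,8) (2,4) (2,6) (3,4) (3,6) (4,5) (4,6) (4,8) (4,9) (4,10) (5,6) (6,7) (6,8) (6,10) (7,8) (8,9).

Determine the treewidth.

2

A width-2 tree decomposition is:
Bags: B1 = {2, 4, 6}  B2 = {4, 6, 8}  B3 = {1, 4, 8}  B4 = {3, 4, 6}  B5 = {4, 6, 10}  B6 = {4, 5, 6}  B7 = {6, 7, 8}  B8 = {4, 8, 9}
Tree: B1–B2, B2–B3, B2–B4, B2–B5, B2–B6, B2–B7, B2–B8
The largest bag has 3 vertices, giving width 2; this decomposition certifies tw(G) ≤ 2. On the other hand G contains the 3-clique {1, 4, 8}. A clique must lie in a single bag of any decomposition, so no decomposition can have width below 2. Combining the bounds, tw(G) = 2.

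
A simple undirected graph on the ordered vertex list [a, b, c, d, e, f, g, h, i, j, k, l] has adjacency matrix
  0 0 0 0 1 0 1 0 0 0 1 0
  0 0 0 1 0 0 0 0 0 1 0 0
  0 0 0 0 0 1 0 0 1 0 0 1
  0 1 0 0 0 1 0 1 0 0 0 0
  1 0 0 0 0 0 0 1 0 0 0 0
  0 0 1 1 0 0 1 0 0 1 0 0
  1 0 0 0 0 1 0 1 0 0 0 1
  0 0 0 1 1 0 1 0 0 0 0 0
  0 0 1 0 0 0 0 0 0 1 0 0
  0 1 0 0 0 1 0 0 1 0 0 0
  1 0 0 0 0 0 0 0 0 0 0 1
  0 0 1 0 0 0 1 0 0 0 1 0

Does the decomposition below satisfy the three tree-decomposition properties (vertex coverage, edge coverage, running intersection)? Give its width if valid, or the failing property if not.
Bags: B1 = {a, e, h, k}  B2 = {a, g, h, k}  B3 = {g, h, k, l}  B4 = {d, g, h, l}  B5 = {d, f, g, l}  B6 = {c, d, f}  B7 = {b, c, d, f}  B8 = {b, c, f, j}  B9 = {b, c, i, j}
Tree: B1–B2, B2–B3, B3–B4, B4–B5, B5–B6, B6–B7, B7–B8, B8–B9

No — edge (l,c) lies in no bag.

A tree decomposition must satisfy three properties: every vertex lies in some bag; for every edge, both endpoints lie together in some bag; and for every vertex, the bags containing it form a connected subtree. Here edge (l,c) lies in no bag, so the decomposition is invalid.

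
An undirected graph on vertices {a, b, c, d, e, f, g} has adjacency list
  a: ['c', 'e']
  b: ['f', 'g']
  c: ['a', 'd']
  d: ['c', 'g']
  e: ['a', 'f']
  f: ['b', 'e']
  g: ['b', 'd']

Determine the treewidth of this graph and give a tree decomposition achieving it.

Every bag has size at most 3, so the width is 3 − 1 = 2 and tw(G) ≤ 2. Since c–a–e–f–b–g–d–c is a cycle in G, G is not acyclic. Forests are exactly the graphs of treewidth ≤ 1, so tw(G) ≥ 2. Combining the bounds, tw(G) = 2.

Treewidth 2.
Bags: B1 = {a, c, e}  B2 = {c, e, f}  B3 = {b, c, f}  B4 = {b, c, g}  B5 = {c, d, g}
Tree: B1–B2, B2–B3, B3–B4, B4–B5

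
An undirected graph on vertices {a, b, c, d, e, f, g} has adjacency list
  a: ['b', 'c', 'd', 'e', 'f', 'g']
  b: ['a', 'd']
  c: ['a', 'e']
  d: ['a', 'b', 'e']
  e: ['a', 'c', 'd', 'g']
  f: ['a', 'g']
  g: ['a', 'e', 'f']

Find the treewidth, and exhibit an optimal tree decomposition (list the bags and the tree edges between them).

Treewidth 2.
Bags: B1 = {a, d, e}  B2 = {a, b, d}  B3 = {a, e, g}  B4 = {a, f, g}  B5 = {a, c, e}
Tree: B1–B2, B1–B3, B3–B4, B1–B5

The largest bag has 3 vertices, giving width 2; this decomposition certifies tw(G) ≤ 2. Conversely, {a, d, e} is a clique of size 3, and the vertices of any clique must share a bag in every tree decomposition; so some bag has ≥ 3 vertices and tw(G) ≥ 2. The upper and lower bounds meet at 2, so that is the treewidth.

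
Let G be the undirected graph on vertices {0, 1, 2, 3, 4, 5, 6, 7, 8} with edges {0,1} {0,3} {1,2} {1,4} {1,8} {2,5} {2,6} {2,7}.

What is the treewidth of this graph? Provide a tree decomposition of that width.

Treewidth 1.
One optimal decomposition is:
Bags: B1 = {1, 2}  B2 = {2, 5}  B3 = {0, 1}  B4 = {1, 8}  B5 = {2, 7}  B6 = {0, 3}  B7 = {2, 6}  B8 = {1, 4}
Tree: B1–B2, B1–B3, B1–B4, B1–B5, B3–B6, B2–B7, B4–B8

Every bag has size at most 2, so the width is 2 − 1 = 1 and tw(G) ≤ 1. Any graph with an edge has treewidth ≥ 1, and G has the edge 2–1. The upper and lower bounds meet at 1, so that is the treewidth.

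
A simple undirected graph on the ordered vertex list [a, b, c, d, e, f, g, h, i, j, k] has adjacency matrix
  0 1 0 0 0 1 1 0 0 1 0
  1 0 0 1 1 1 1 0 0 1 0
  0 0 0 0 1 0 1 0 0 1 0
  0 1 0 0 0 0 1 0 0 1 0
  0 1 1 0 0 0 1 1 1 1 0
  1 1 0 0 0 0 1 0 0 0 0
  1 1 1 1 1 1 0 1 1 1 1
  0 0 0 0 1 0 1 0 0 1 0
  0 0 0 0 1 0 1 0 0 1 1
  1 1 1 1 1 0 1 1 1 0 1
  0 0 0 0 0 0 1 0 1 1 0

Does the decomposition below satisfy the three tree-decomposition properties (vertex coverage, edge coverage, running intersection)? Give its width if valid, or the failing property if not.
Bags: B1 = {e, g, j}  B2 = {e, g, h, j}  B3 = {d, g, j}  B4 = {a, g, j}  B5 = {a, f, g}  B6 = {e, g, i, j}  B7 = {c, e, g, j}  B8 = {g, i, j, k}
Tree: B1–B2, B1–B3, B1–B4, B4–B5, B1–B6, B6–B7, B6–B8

No — vertex b appears in no bag.

A tree decomposition must satisfy three properties: every vertex lies in some bag; for every edge, both endpoints lie together in some bag; and for every vertex, the bags containing it form a connected subtree. Here vertex b appears in no bag, so the decomposition is invalid.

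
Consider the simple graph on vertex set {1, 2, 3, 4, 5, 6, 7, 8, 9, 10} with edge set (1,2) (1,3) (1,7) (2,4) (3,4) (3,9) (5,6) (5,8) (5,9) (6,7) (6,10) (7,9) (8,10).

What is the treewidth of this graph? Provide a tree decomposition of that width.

Every bag has size at most 3, so the width is 3 − 1 = 2 and tw(G) ≤ 2. The edges 2–4–3–1–2 form a cycle, so G is not a tree and its treewidth is at least 2. Combining the bounds, tw(G) = 2.

Treewidth 2.
One optimal decomposition is:
Bags: B1 = {1, 2, 4}  B2 = {1, 3, 4}  B3 = {1, 3, 7}  B4 = {3, 7, 9}  B5 = {6, 7, 9}  B6 = {5, 6, 9}  B7 = {5, 6, 10}  B8 = {5, 8, 10}
Tree: B1–B2, B2–B3, B3–B4, B4–B5, B5–B6, B6–B7, B7–B8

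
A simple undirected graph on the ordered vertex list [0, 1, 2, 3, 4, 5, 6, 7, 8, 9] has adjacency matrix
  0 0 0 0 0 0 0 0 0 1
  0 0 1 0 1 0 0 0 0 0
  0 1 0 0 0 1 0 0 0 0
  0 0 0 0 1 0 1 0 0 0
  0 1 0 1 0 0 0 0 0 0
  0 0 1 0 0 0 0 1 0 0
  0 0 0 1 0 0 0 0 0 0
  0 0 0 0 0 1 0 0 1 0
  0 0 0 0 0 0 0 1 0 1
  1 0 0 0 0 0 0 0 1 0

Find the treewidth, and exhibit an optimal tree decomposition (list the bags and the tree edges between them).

Each bag holds 2 vertices, so the decomposition has width 1, which upper-bounds the treewidth. Any graph with an edge has treewidth ≥ 1, and G has the edge 0–9. Combining the bounds, tw(G) = 1.

Treewidth 1.
Bags: B1 = {0, 9}  B2 = {8, 9}  B3 = {7, 8}  B4 = {5, 7}  B5 = {2, 5}  B6 = {1, 2}  B7 = {1, 4}  B8 = {3, 4}  B9 = {3, 6}
Tree: B1–B2, B2–B3, B3–B4, B4–B5, B5–B6, B6–B7, B7–B8, B8–B9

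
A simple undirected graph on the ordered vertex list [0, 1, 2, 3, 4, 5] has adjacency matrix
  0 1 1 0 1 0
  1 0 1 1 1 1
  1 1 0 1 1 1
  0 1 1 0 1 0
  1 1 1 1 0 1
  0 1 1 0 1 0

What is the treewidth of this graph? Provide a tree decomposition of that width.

Treewidth 3.
Bags: B1 = {1, 2, 3, 4}  B2 = {1, 2, 4, 5}  B3 = {0, 1, 2, 4}
Tree: B1–B2, B2–B3

Each bag holds 4 vertices, so the decomposition has width 3, which upper-bounds the treewidth. On the other hand G contains the 4-clique {0, 1, 2, 4}. A clique must lie in a single bag of any decomposition, so no decomposition can have width below 3. Combining the bounds, tw(G) = 3.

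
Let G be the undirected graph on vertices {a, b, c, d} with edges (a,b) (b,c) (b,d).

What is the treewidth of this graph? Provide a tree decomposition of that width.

Each bag holds 2 vertices, so the decomposition has width 1, which upper-bounds the treewidth. Since G has at least one edge (e.g. b–c), it is not an edgeless graph, so tw(G) ≥ 1. The upper and lower bounds meet at 1, so that is the treewidth.

Treewidth 1.
Bags: B1 = {b, c}  B2 = {b, d}  B3 = {a, b}
Tree: B1–B2, B2–B3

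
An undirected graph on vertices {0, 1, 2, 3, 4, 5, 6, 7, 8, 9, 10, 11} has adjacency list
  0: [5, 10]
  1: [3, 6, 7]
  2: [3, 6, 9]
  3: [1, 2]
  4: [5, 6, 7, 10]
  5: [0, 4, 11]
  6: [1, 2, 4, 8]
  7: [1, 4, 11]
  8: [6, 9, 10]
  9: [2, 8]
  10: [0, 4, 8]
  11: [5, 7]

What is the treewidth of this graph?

A width-3 tree decomposition is:
Bags: B1 = {0, 5, 10, 11}  B2 = {4, 5, 10, 11}  B3 = {4, 7, 10, 11}  B4 = {4, 7, 8, 10}  B5 = {4, 6, 7, 8}  B6 = {1, 6, 7, 8}  B7 = {1, 6, 8, 9}  B8 = {1, 2, 6, 9}  B9 = {1, 2, 3, 9}
Tree: B1–B2, B2–B3, B3–B4, B4–B5, B5–B6, B6–B7, B7–B8, B8–B9
Each bag holds 4 vertices, so the decomposition has width 3, which upper-bounds the treewidth. For the lower bound: the 4 vertex sets {0,5,11}, {10}, {4}, {1,6,7,8} are disjoint, each induces a connected subgraph, and every pair is joined by at least one edge of G. Contracting each set to a single vertex therefore yields K_{4} as a minor, and since treewidth is minor-monotone, tw(G) ≥ tw(K_{4}) = 3. Combining the bounds, tw(G) = 3.

3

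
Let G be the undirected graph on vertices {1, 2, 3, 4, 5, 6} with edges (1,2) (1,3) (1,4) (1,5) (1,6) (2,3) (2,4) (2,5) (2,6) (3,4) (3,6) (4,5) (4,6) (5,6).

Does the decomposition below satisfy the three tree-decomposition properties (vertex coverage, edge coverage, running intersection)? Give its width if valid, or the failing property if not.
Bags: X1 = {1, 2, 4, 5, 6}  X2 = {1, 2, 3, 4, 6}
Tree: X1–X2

Every vertex of G appears in some bag (union = {1, 2, 3, 4, 5, 6}); every edge is covered by a bag; and for each vertex v the set of bags containing v is connected in the bag tree. The decomposition is therefore valid. The largest bag has 5 vertices, so the width is 4.

Yes; width 4.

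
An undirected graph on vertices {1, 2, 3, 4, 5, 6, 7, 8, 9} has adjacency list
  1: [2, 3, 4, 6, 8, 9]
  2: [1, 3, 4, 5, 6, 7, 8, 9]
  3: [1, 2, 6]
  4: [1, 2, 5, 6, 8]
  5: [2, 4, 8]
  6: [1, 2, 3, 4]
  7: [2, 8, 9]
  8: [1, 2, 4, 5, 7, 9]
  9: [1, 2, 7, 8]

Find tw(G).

3

A width-3 tree decomposition is:
Bags: B1 = {1, 2, 4, 8}  B2 = {1, 2, 4, 6}  B3 = {1, 2, 8, 9}  B4 = {2, 7, 8, 9}  B5 = {2, 4, 5, 8}  B6 = {1, 2, 3, 6}
Tree: B1–B2, B1–B3, B3–B4, B1–B5, B2–B6
Every bag has size at most 4, so the width is 4 − 1 = 3 and tw(G) ≤ 3. On the other hand G contains the 4-clique {1, 2, 8, 9}. A clique must lie in a single bag of any decomposition, so no decomposition can have width below 3. Hence tw(G) = 3 exactly.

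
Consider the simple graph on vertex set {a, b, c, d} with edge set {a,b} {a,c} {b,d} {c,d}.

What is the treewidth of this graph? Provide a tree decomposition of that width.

Treewidth 2.
One optimal decomposition is:
Bags: B1 = {a, b, c}  B2 = {b, c, d}
Tree: B1–B2

The largest bag has 3 vertices, giving width 2; this decomposition certifies tw(G) ≤ 2. Since c–a–b–d–c is a cycle in G, G is not acyclic. Forests are exactly the graphs of treewidth ≤ 1, so tw(G) ≥ 2. Therefore the treewidth is 2.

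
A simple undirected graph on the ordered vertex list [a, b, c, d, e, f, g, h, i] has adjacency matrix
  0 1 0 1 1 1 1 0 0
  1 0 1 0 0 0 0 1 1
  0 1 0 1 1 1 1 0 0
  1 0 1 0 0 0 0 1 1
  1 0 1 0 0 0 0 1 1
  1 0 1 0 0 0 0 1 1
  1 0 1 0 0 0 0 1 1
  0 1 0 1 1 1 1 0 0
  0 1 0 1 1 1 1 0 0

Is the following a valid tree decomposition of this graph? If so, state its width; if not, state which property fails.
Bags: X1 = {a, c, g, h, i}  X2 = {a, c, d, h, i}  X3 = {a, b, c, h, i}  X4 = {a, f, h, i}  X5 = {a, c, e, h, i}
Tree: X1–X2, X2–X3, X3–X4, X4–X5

A tree decomposition must satisfy three properties: every vertex lies in some bag; for every edge, both endpoints lie together in some bag; and for every vertex, the bags containing it form a connected subtree. Here edge (c,f) lies in no bag, so the decomposition is invalid.

No — edge (c,f) lies in no bag.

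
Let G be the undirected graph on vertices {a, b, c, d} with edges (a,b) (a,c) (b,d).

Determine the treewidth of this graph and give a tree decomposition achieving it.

Each bag holds 2 vertices, so the decomposition has width 1, which upper-bounds the treewidth. G has an edge, so its treewidth is at least 1. Hence tw(G) = 1 exactly.

Treewidth 1.
One such decomposition:
Bags: B1 = {b, d}  B2 = {a, b}  B3 = {a, c}
Tree: B1–B2, B2–B3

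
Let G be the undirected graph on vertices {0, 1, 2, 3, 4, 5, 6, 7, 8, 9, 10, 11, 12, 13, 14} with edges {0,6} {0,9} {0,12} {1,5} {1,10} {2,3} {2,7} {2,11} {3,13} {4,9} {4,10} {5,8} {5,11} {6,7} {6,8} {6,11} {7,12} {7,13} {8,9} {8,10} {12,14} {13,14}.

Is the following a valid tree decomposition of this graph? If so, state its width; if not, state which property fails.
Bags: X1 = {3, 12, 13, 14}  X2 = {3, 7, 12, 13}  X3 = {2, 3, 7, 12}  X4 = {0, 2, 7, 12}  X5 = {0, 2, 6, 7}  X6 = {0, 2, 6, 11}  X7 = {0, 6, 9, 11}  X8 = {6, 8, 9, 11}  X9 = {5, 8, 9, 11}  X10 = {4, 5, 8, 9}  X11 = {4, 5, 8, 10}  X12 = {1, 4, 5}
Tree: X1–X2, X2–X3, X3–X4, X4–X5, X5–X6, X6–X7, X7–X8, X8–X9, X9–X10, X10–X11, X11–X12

No — edge (10,1) lies in no bag.

A tree decomposition must satisfy three properties: every vertex lies in some bag; for every edge, both endpoints lie together in some bag; and for every vertex, the bags containing it form a connected subtree. Here edge (10,1) lies in no bag, so the decomposition is invalid.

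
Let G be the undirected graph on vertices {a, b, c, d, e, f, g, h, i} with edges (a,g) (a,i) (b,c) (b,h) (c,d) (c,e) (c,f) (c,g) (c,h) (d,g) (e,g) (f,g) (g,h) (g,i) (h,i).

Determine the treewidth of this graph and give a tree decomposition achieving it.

Treewidth 2.
Bags: B1 = {c, g, h}  B2 = {b, c, h}  B3 = {g, h, i}  B4 = {c, d, g}  B5 = {c, f, g}  B6 = {a, g, i}  B7 = {c, e, g}
Tree: B1–B2, B1–B3, B1–B4, B4–B5, B3–B6, B5–B7

Every bag has size at most 3, so the width is 3 − 1 = 2 and tw(G) ≤ 2. On the other hand G contains the 3-clique {c, d, g}. A clique must lie in a single bag of any decomposition, so no decomposition can have width below 2. Combining the bounds, tw(G) = 2.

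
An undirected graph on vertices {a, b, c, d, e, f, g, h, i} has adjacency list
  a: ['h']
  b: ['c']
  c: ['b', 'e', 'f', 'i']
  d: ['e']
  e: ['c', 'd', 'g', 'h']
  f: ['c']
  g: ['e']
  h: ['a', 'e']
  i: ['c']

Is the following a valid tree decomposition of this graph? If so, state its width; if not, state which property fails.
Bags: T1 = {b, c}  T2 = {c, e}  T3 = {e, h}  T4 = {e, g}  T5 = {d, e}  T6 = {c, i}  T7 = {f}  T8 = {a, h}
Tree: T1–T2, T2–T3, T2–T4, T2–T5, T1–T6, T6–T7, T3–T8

No — edge (c,f) lies in no bag.

A tree decomposition must satisfy three properties: every vertex lies in some bag; for every edge, both endpoints lie together in some bag; and for every vertex, the bags containing it form a connected subtree. Here edge (c,f) lies in no bag, so the decomposition is invalid.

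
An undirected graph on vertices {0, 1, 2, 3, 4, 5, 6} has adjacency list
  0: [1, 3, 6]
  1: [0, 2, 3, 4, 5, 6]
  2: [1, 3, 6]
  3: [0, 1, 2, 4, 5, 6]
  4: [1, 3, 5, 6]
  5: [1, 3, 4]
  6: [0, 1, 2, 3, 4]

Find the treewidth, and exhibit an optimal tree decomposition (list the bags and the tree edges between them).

The largest bag has 4 vertices, giving width 3; this decomposition certifies tw(G) ≤ 3. For the lower bound, the 4 vertices {1, 3, 4, 5} are pairwise adjacent, and any tree decomposition puts a clique entirely inside one bag — forcing width ≥ 3. Hence tw(G) = 3 exactly.

Treewidth 3.
Bags: B1 = {1, 3, 4, 5}  B2 = {1, 3, 4, 6}  B3 = {0, 1, 3, 6}  B4 = {1, 2, 3, 6}
Tree: B1–B2, B2–B3, B2–B4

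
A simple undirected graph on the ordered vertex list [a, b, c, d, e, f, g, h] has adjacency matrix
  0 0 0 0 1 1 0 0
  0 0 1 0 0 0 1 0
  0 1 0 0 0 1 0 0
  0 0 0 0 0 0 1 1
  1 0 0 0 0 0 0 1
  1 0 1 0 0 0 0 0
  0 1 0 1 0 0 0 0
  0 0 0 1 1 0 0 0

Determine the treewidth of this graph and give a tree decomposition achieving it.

Treewidth 2.
Bags: B1 = {d, g, h}  B2 = {e, g, h}  B3 = {a, e, g}  B4 = {a, f, g}  B5 = {c, f, g}  B6 = {b, c, g}
Tree: B1–B2, B2–B3, B3–B4, B4–B5, B5–B6

Every bag has size at most 3, so the width is 3 − 1 = 2 and tw(G) ≤ 2. Since g–d–h–e–a–f–c–b–g is a cycle in G, G is not acyclic. Forests are exactly the graphs of treewidth ≤ 1, so tw(G) ≥ 2. Hence tw(G) = 2 exactly.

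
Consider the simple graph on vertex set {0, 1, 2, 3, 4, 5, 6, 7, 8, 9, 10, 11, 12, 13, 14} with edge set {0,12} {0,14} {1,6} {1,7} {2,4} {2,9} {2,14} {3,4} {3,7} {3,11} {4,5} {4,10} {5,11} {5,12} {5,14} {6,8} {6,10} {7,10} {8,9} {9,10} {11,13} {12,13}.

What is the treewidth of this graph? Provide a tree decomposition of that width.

Treewidth 3.
One such decomposition:
Bags: B1 = {1, 6, 7, 8}  B2 = {6, 7, 8, 10}  B3 = {7, 8, 9, 10}  B4 = {3, 7, 9, 10}  B5 = {3, 4, 9, 10}  B6 = {2, 3, 4, 9}  B7 = {2, 3, 4, 11}  B8 = {2, 4, 5, 11}  B9 = {2, 5, 11, 14}  B10 = {5, 11, 13, 14}  B11 = {5, 12, 13, 14}  B12 = {0, 12, 13, 14}
Tree: B1–B2, B2–B3, B3–B4, B4–B5, B5–B6, B6–B7, B7–B8, B8–B9, B9–B10, B10–B11, B11–B12

Each bag holds 4 vertices, so the decomposition has width 3, which upper-bounds the treewidth. For the lower bound: the 4 vertex sets {1,6,8}, {7}, {10}, {2,3,4,9} are disjoint, each induces a connected subgraph, and every pair is joined by at least one edge of G. Contracting each set to a single vertex therefore yields K_{4} as a minor, and since treewidth is minor-monotone, tw(G) ≥ tw(K_{4}) = 3. Therefore the treewidth is 3.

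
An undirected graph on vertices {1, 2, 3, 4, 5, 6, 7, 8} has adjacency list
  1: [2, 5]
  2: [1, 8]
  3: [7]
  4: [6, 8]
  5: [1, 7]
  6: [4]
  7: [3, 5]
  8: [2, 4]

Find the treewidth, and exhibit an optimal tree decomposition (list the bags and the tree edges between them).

The largest bag has 2 vertices, giving width 1; this decomposition certifies tw(G) ≤ 1. Any graph with an edge has treewidth ≥ 1, and G has the edge 3–7. Hence tw(G) = 1 exactly.

Treewidth 1.
One optimal decomposition is:
Bags: B1 = {3, 7}  B2 = {5, 7}  B3 = {1, 5}  B4 = {1, 2}  B5 = {2, 8}  B6 = {4, 8}  B7 = {4, 6}
Tree: B1–B2, B2–B3, B3–B4, B4–B5, B5–B6, B6–B7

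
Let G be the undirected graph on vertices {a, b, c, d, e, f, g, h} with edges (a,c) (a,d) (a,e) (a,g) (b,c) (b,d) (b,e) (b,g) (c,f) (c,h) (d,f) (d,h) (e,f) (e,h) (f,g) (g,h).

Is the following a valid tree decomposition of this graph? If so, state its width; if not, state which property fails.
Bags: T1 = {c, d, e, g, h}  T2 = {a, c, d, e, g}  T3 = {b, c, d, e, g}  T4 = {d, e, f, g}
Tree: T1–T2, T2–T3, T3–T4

No — edge (c,f) lies in no bag.

A tree decomposition must satisfy three properties: every vertex lies in some bag; for every edge, both endpoints lie together in some bag; and for every vertex, the bags containing it form a connected subtree. Here edge (c,f) lies in no bag, so the decomposition is invalid.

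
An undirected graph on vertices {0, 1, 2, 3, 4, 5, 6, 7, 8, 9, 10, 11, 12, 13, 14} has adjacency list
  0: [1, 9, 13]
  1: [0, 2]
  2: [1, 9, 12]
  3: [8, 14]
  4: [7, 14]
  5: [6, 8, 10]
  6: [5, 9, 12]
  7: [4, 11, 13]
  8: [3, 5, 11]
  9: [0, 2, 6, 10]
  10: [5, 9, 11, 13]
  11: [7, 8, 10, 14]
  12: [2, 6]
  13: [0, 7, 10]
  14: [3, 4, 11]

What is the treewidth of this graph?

A width-3 tree decomposition is:
Bags: B1 = {3, 4, 8, 14}  B2 = {4, 8, 11, 14}  B3 = {4, 7, 8, 11}  B4 = {5, 7, 8, 11}  B5 = {5, 7, 10, 11}  B6 = {5, 7, 10, 13}  B7 = {5, 6, 10, 13}  B8 = {6, 9, 10, 13}  B9 = {0, 6, 9, 13}  B10 = {0, 6, 9, 12}  B11 = {0, 2, 9, 12}  B12 = {0, 1, 2, 12}
Tree: B1–B2, B2–B3, B3–B4, B4–B5, B5–B6, B6–B7, B7–B8, B8–B9, B9–B10, B10–B11, B11–B12
Every bag has size at most 4, so the width is 4 − 1 = 3 and tw(G) ≤ 3. For the lower bound: the 4 vertex sets {3,4,14}, {8}, {11}, {5,7,10,13} are disjoint, each induces a connected subgraph, and every pair is joined by at least one edge of G. Contracting each set to a single vertex therefore yields K_{4} as a minor, and since treewidth is minor-monotone, tw(G) ≥ tw(K_{4}) = 3. Combining the bounds, tw(G) = 3.

3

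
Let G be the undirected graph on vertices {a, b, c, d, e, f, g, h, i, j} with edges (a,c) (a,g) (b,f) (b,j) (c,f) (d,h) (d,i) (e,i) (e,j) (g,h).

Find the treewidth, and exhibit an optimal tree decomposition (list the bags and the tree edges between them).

Treewidth 2.
One such decomposition:
Bags: B1 = {b, c, f}  B2 = {b, c, j}  B3 = {c, e, j}  B4 = {c, e, i}  B5 = {c, d, i}  B6 = {c, d, h}  B7 = {c, g, h}  B8 = {a, c, g}
Tree: B1–B2, B2–B3, B3–B4, B4–B5, B5–B6, B6–B7, B7–B8

Every bag has size at most 3, so the width is 3 − 1 = 2 and tw(G) ≤ 2. The edges c–f–b–j–e–i–d–h–g–a–c form a cycle, so G is not a tree and its treewidth is at least 2. Combining the bounds, tw(G) = 2.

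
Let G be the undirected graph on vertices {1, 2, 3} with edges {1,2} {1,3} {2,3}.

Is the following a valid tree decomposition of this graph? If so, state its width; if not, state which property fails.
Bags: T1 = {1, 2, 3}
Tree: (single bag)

Checking the three conditions: (i) the bags cover all of {1, 2, 3}; (ii) for each edge, some bag contains both endpoints; (iii) the bags containing any fixed vertex form a subtree. All hold, so the decomposition is valid with width 3 − 1 = 2.

Yes; width 2.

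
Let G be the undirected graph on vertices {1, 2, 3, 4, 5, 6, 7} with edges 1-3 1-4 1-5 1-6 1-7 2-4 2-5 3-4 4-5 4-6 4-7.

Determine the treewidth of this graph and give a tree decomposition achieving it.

The largest bag has 3 vertices, giving width 2; this decomposition certifies tw(G) ≤ 2. For the lower bound, the 3 vertices {1, 3, 4} are pairwise adjacent, and any tree decomposition puts a clique entirely inside one bag — forcing width ≥ 2. Combining the bounds, tw(G) = 2.

Treewidth 2.
One optimal decomposition is:
Bags: B1 = {1, 4, 5}  B2 = {1, 4, 6}  B3 = {1, 3, 4}  B4 = {1, 4, 7}  B5 = {2, 4, 5}
Tree: B1–B2, B2–B3, B3–B4, B1–B5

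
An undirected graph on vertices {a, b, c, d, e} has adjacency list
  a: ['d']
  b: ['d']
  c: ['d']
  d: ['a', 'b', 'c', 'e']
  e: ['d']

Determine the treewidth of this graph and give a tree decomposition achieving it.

Every bag has size at most 2, so the width is 2 − 1 = 1 and tw(G) ≤ 1. Since G has at least one edge (e.g. d–e), it is not an edgeless graph, so tw(G) ≥ 1. Therefore the treewidth is 1.

Treewidth 1.
Bags: B1 = {d, e}  B2 = {c, d}  B3 = {a, d}  B4 = {b, d}
Tree: B1–B2, B2–B3, B2–B4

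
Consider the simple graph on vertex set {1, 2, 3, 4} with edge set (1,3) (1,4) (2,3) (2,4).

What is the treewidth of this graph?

2

A width-2 tree decomposition is:
Bags: B1 = {1, 2, 4}  B2 = {1, 2, 3}
Tree: B1–B2
Every bag has size at most 3, so the width is 3 − 1 = 2 and tw(G) ≤ 2. The edges 1–4–2–3–1 form a cycle, so G is not a tree and its treewidth is at least 2. Combining the bounds, tw(G) = 2.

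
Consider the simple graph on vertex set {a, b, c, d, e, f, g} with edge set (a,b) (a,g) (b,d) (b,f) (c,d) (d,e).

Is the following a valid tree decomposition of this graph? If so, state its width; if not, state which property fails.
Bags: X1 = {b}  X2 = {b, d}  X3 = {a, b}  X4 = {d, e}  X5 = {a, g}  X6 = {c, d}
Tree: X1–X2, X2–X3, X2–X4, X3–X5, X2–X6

A tree decomposition must satisfy three properties: every vertex lies in some bag; for every edge, both endpoints lie together in some bag; and for every vertex, the bags containing it form a connected subtree. Here vertex f appears in no bag, so the decomposition is invalid.

No — vertex f appears in no bag.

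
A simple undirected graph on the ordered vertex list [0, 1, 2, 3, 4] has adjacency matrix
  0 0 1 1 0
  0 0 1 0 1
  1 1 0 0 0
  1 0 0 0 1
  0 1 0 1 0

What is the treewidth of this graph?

2

A width-2 tree decomposition is:
Bags: B1 = {0, 2, 3}  B2 = {2, 3, 4}  B3 = {1, 2, 4}
Tree: B1–B2, B2–B3
The largest bag has 3 vertices, giving width 2; this decomposition certifies tw(G) ≤ 2. For the lower bound, G contains the cycle 2–0–3–4–1–2, so G is not a forest; only forests have treewidth ≤ 1, hence tw(G) ≥ 2. Hence tw(G) = 2 exactly.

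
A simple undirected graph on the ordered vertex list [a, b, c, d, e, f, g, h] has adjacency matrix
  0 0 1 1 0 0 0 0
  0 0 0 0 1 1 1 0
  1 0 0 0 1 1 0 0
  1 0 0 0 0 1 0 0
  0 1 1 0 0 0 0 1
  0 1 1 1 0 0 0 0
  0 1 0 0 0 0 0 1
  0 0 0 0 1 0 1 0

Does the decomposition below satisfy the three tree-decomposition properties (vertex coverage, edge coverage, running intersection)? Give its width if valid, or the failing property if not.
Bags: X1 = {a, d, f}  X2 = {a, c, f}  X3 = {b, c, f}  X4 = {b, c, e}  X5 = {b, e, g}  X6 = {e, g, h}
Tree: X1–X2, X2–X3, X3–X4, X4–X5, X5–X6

Checking the three conditions: (i) the bags cover all of {a, b, c, d, e, f, g, h}; (ii) for each edge, some bag contains both endpoints; (iii) the bags containing any fixed vertex form a subtree. All hold, so the decomposition is valid with width 3 − 1 = 2.

Yes; width 2.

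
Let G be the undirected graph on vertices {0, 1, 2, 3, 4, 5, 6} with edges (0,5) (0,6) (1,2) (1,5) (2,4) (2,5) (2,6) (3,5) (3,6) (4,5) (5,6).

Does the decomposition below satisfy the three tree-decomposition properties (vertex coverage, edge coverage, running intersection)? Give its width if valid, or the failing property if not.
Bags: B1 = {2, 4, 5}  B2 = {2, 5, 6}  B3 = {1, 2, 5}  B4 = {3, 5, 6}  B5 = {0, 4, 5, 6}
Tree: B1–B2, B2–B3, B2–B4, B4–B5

A tree decomposition must satisfy three properties: every vertex lies in some bag; for every edge, both endpoints lie together in some bag; and for every vertex, the bags containing it form a connected subtree. Here bags containing vertex 4 are not connected in the tree, so the decomposition is invalid.

No — bags containing vertex 4 are not connected in the tree.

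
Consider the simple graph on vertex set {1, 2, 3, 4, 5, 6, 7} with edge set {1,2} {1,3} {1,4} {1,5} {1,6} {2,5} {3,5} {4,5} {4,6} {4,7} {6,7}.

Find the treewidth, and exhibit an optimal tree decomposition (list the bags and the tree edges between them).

Treewidth 2.
One such decomposition:
Bags: B1 = {1, 4, 5}  B2 = {1, 2, 5}  B3 = {1, 4, 6}  B4 = {1, 3, 5}  B5 = {4, 6, 7}
Tree: B1–B2, B1–B3, B1–B4, B3–B5

Every bag has size at most 3, so the width is 3 − 1 = 2 and tw(G) ≤ 2. Conversely, {1, 2, 5} is a clique of size 3, and the vertices of any clique must share a bag in every tree decomposition; so some bag has ≥ 3 vertices and tw(G) ≥ 2. The upper and lower bounds meet at 2, so that is the treewidth.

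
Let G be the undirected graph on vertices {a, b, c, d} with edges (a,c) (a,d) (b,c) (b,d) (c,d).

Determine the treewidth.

A width-2 tree decomposition is:
Bags: B1 = {b, c, d}  B2 = {a, c, d}
Tree: B1–B2
Each bag holds 3 vertices, so the decomposition has width 2, which upper-bounds the treewidth. Conversely, {a, c, d} is a clique of size 3, and the vertices of any clique must share a bag in every tree decomposition; so some bag has ≥ 3 vertices and tw(G) ≥ 2. Combining the bounds, tw(G) = 2.

2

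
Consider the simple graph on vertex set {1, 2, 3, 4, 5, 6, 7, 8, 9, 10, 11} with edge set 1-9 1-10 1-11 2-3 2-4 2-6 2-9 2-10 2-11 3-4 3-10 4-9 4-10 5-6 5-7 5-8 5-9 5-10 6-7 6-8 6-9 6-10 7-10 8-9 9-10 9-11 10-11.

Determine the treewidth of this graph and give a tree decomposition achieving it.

Treewidth 3.
One such decomposition:
Bags: B1 = {2, 6, 9, 10}  B2 = {5, 6, 9, 10}  B3 = {2, 4, 9, 10}  B4 = {2, 3, 4, 10}  B5 = {5, 6, 7, 10}  B6 = {2, 9, 10, 11}  B7 = {1, 9, 10, 11}  B8 = {5, 6, 8, 9}
Tree: B1–B2, B1–B3, B3–B4, B2–B5, B1–B6, B6–B7, B2–B8

Each bag holds 4 vertices, so the decomposition has width 3, which upper-bounds the treewidth. Conversely, {5, 6, 8, 9} is a clique of size 4, and the vertices of any clique must share a bag in every tree decomposition; so some bag has ≥ 4 vertices and tw(G) ≥ 3. Combining the bounds, tw(G) = 3.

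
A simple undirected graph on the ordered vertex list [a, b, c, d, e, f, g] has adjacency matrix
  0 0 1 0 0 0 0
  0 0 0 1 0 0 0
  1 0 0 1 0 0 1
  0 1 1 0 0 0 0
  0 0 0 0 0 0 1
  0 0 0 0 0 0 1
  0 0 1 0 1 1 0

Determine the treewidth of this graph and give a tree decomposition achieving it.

The largest bag has 2 vertices, giving width 1; this decomposition certifies tw(G) ≤ 1. G has an edge, so its treewidth is at least 1. Hence tw(G) = 1 exactly.

Treewidth 1.
One such decomposition:
Bags: B1 = {c, g}  B2 = {a, c}  B3 = {f, g}  B4 = {c, d}  B5 = {e, g}  B6 = {b, d}
Tree: B1–B2, B1–B3, B2–B4, B1–B5, B4–B6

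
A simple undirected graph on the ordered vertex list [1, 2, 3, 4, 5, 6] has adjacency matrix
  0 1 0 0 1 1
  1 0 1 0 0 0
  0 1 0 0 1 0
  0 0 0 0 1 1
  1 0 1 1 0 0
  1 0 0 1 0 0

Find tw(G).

2

A width-2 tree decomposition is:
Bags: B1 = {1, 4, 6}  B2 = {1, 4, 5}  B3 = {1, 2, 5}  B4 = {2, 3, 5}
Tree: B1–B2, B2–B3, B3–B4
Each bag holds 3 vertices, so the decomposition has width 2, which upper-bounds the treewidth. Since 6–4–5–1–6 is a cycle in G, G is not acyclic. Forests are exactly the graphs of treewidth ≤ 1, so tw(G) ≥ 2. The upper and lower bounds meet at 2, so that is the treewidth.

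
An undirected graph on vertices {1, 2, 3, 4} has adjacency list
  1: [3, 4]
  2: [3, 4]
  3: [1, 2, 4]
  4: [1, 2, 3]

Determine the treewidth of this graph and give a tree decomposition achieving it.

Every bag has size at most 3, so the width is 3 − 1 = 2 and tw(G) ≤ 2. For the lower bound, the 3 vertices {1, 3, 4} are pairwise adjacent, and any tree decomposition puts a clique entirely inside one bag — forcing width ≥ 2. Therefore the treewidth is 2.

Treewidth 2.
One optimal decomposition is:
Bags: B1 = {2, 3, 4}  B2 = {1, 3, 4}
Tree: B1–B2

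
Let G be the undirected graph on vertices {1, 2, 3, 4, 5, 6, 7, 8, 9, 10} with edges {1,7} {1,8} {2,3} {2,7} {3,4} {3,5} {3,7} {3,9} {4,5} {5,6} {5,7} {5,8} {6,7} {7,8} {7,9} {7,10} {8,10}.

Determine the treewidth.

A width-2 tree decomposition is:
Bags: B1 = {3, 5, 7}  B2 = {2, 3, 7}  B3 = {5, 7, 8}  B4 = {3, 7, 9}  B5 = {7, 8, 10}  B6 = {3, 4, 5}  B7 = {1, 7, 8}  B8 = {5, 6, 7}
Tree: B1–B2, B1–B3, B1–B4, B3–B5, B1–B6, B5–B7, B1–B8
Every bag has size at most 3, so the width is 3 − 1 = 2 and tw(G) ≤ 2. For the lower bound, the 3 vertices {3, 4, 5} are pairwise adjacent, and any tree decomposition puts a clique entirely inside one bag — forcing width ≥ 2. The upper and lower bounds meet at 2, so that is the treewidth.

2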